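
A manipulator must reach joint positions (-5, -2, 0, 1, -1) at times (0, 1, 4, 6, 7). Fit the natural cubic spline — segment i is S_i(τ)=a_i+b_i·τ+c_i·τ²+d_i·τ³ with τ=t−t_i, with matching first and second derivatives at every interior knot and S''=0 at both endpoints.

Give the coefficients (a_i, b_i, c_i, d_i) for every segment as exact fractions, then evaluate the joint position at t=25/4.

  seg 0: a=-5 b=1987/591 c=0 d=-214/591
  seg 1: a=-2 b=1345/591 c=-214/197 d=325/1773
  seg 2: a=0 b=418/591 c=111/197 d=-1577/4728
  seg 3: a=1 b=-1231/1182 c=-1133/788 d=1133/2364
S(25/4) = 33147/50432

Δ: Δ0=3, Δ1=2/3, Δ2=1/2, Δ3=-2
row 1: diag=8, rhs=-14; c'=3/8, d'=-7/4
row 2: denom=10−3·3/8=71/8; d'=(-1−3·-7/4)/(71/8)=34/71
row 3: denom=6−2·16/71=394/71; d'=(-15−2·34/71)/(394/71)=-1133/394
back: M3=-1133/394
back: M2=34/71−16/71·-1133/394=222/197
back: M1=-7/4−3/8·222/197=-428/197
M: M0=0, M1=-428/197, M2=222/197, M3=-1133/394, M4=0
seg 0: a=-5, c=M0/2=0, d=(M1−M0)/(6·1)=-214/591, b=Δ0−h0·(2M0+M1)/6=1987/591
seg 1: a=-2, c=M1/2=-214/197, d=(M2−M1)/(6·3)=325/1773, b=Δ1−h1·(2M1+M2)/6=1345/591
seg 2: a=0, c=M2/2=111/197, d=(M3−M2)/(6·2)=-1577/4728, b=Δ2−h2·(2M2+M3)/6=418/591
seg 3: a=1, c=M3/2=-1133/788, d=(M4−M3)/(6·1)=1133/2364, b=Δ3−h3·(2M3+M4)/6=-1231/1182
t_q=25/4 → seg 3, τ=1/4; S=1+-1231/1182·τ+-1133/788·τ²+1133/2364·τ³=33147/50432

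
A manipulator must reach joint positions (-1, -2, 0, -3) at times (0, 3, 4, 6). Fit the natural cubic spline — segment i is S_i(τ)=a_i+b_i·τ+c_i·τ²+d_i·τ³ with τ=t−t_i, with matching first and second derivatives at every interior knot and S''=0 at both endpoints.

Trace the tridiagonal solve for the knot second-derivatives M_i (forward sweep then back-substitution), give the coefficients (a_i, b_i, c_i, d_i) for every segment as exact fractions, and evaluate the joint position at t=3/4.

  seg 0: a=-1 b=-409/282 c=0 d=35/282
  seg 1: a=-2 b=268/141 c=105/94 d=-287/282
  seg 2: a=0 b=305/282 c=-91/47 d=91/282
S(3/4) = -12245/6016

Δ: Δ0=-1/3, Δ1=2, Δ2=-3/2
row 1: diag=8, rhs=14; c'=1/8, d'=7/4
row 2: denom=6−1·1/8=47/8; d'=(-21−1·7/4)/(47/8)=-182/47
back: M2=-182/47
back: M1=7/4−1/8·-182/47=105/47
M: M0=0, M1=105/47, M2=-182/47, M3=0
seg 0: a=-1, c=M0/2=0, d=(M1−M0)/(6·3)=35/282, b=Δ0−h0·(2M0+M1)/6=-409/282
seg 1: a=-2, c=M1/2=105/94, d=(M2−M1)/(6·1)=-287/282, b=Δ1−h1·(2M1+M2)/6=268/141
seg 2: a=0, c=M2/2=-91/47, d=(M3−M2)/(6·2)=91/282, b=Δ2−h2·(2M2+M3)/6=305/282
t_q=3/4 → seg 0, τ=3/4; S=-1+-409/282·τ+0·τ²+35/282·τ³=-12245/6016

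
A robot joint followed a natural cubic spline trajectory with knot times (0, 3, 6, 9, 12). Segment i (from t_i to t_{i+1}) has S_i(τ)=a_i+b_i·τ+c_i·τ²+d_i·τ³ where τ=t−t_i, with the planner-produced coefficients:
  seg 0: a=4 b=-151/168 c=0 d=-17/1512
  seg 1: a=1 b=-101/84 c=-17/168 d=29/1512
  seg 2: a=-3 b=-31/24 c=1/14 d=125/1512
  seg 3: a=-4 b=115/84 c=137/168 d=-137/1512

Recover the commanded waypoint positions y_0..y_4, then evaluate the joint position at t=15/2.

y_0=4 y_1=1 y_2=-3 y_3=-4 y_4=5
S(15/2) = -2015/448

y_0 = S_0(0) = a_0 = 4
y_1 = S_1(0) = a_1 = 1
y_2 = S_2(0) = a_2 = -3
y_3 = S_3(0) = a_3 = -4
y_4 = S_3(3) = 5
t_q=15/2 is in segment 2 (τ=3/2); S_2(τ)=-2015/448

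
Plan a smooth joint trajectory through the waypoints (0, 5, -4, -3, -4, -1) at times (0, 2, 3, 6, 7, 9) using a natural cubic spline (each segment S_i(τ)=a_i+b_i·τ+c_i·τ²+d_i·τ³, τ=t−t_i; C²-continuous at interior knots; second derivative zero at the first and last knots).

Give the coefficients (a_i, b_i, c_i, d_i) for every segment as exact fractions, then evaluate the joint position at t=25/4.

  seg 0: a=0 b=78353/11310 c=0 d=-25039/22620
  seg 1: a=5 b=-71881/11310 c=-25039/3770 d=22604/5655
  seg 2: a=-4 b=-86491/11310 c=20169/3770 d=-26/29
  seg 3: a=-3 b=2771/11310 c=-10251/3770 d=8336/5655
  seg 4: a=-4 b=-8719/11310 c=6421/3770 d=-6421/22620
S(25/4) = -186127/60320

Δ: Δ0=5/2, Δ1=-9, Δ2=1/3, Δ3=-1, Δ4=3/2
row 1: diag=6, rhs=-69; c'=1/6, d'=-23/2
row 2: denom=8−1·1/6=47/6; d'=(56−1·-23/2)/(47/6)=405/47
row 3: denom=8−3·18/47=322/47; d'=(-8−3·405/47)/(322/47)=-1591/322
row 4: denom=6−1·47/322=1885/322; d'=(15−1·-1591/322)/(1885/322)=6421/1885
back: M4=6421/1885
back: M3=-1591/322−47/322·6421/1885=-10251/1885
back: M2=405/47−18/47·-10251/1885=20169/1885
back: M1=-23/2−1/6·20169/1885=-25039/1885
M: M0=0, M1=-25039/1885, M2=20169/1885, M3=-10251/1885, M4=6421/1885, M5=0
seg 0: a=0, c=M0/2=0, d=(M1−M0)/(6·2)=-25039/22620, b=Δ0−h0·(2M0+M1)/6=78353/11310
seg 1: a=5, c=M1/2=-25039/3770, d=(M2−M1)/(6·1)=22604/5655, b=Δ1−h1·(2M1+M2)/6=-71881/11310
seg 2: a=-4, c=M2/2=20169/3770, d=(M3−M2)/(6·3)=-26/29, b=Δ2−h2·(2M2+M3)/6=-86491/11310
seg 3: a=-3, c=M3/2=-10251/3770, d=(M4−M3)/(6·1)=8336/5655, b=Δ3−h3·(2M3+M4)/6=2771/11310
seg 4: a=-4, c=M4/2=6421/3770, d=(M5−M4)/(6·2)=-6421/22620, b=Δ4−h4·(2M4+M5)/6=-8719/11310
t_q=25/4 → seg 3, τ=1/4; S=-3+2771/11310·τ+-10251/3770·τ²+8336/5655·τ³=-186127/60320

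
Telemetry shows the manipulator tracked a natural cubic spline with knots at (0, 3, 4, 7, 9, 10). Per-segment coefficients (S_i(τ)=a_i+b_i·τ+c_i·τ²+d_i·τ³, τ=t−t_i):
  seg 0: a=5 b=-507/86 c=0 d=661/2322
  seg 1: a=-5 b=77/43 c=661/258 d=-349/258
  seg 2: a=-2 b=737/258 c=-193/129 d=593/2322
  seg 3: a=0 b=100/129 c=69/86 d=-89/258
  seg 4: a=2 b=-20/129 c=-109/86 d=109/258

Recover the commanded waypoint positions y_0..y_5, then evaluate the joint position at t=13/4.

y_0 = S_0(0) = a_0 = 5
y_1 = S_1(0) = a_1 = -5
y_2 = S_2(0) = a_2 = -2
y_3 = S_3(0) = a_3 = 0
y_4 = S_4(0) = a_4 = 2
y_5 = S_4(1) = 1
t_q=13/4 is in segment 1 (τ=1/4); S_1(τ)=-24291/5504

y_0=5 y_1=-5 y_2=-2 y_3=0 y_4=2 y_5=1
S(13/4) = -24291/5504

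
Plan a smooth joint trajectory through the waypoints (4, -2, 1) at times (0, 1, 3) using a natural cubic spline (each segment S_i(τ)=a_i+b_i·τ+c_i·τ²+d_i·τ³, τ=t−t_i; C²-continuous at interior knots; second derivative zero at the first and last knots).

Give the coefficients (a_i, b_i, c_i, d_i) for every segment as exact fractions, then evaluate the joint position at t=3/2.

  seg 0: a=4 b=-29/4 c=0 d=5/4
  seg 1: a=-2 b=-7/2 c=15/4 d=-5/8
S(3/2) = -185/64

Δ: Δ0=-6, Δ1=3/2
row 1: diag=6, rhs=45; c'=1/3, d'=15/2
back: M1=15/2
M: M0=0, M1=15/2, M2=0
seg 0: a=4, c=M0/2=0, d=(M1−M0)/(6·1)=5/4, b=Δ0−h0·(2M0+M1)/6=-29/4
seg 1: a=-2, c=M1/2=15/4, d=(M2−M1)/(6·2)=-5/8, b=Δ1−h1·(2M1+M2)/6=-7/2
t_q=3/2 → seg 1, τ=1/2; S=-2+-7/2·τ+15/4·τ²+-5/8·τ³=-185/64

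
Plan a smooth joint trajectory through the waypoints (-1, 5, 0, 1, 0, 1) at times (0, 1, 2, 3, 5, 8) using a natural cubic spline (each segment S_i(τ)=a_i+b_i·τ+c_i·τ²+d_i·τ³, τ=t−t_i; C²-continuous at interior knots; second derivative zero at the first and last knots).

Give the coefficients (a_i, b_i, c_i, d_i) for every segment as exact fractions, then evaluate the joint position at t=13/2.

  seg 0: a=-1 b=563/60 c=0 d=-203/60
  seg 1: a=5 b=-23/30 c=-203/20 d=71/12
  seg 2: a=0 b=-199/60 c=38/5 d=-197/60
  seg 3: a=1 b=61/30 c=-9/4 d=59/120
  seg 4: a=0 b=-16/15 c=7/10 d=-7/90
S(13/2) = -23/80

Δ: Δ0=6, Δ1=-5, Δ2=1, Δ3=-1/2, Δ4=1/3
row 1: diag=4, rhs=-66; c'=1/4, d'=-33/2
row 2: denom=4−1·1/4=15/4; d'=(36−1·-33/2)/(15/4)=14
row 3: denom=6−1·4/15=86/15; d'=(-9−1·14)/(86/15)=-345/86
row 4: denom=10−2·15/43=400/43; d'=(5−2·-345/86)/(400/43)=7/5
back: M4=7/5
back: M3=-345/86−15/43·7/5=-9/2
back: M2=14−4/15·-9/2=76/5
back: M1=-33/2−1/4·76/5=-203/10
M: M0=0, M1=-203/10, M2=76/5, M3=-9/2, M4=7/5, M5=0
seg 0: a=-1, c=M0/2=0, d=(M1−M0)/(6·1)=-203/60, b=Δ0−h0·(2M0+M1)/6=563/60
seg 1: a=5, c=M1/2=-203/20, d=(M2−M1)/(6·1)=71/12, b=Δ1−h1·(2M1+M2)/6=-23/30
seg 2: a=0, c=M2/2=38/5, d=(M3−M2)/(6·1)=-197/60, b=Δ2−h2·(2M2+M3)/6=-199/60
seg 3: a=1, c=M3/2=-9/4, d=(M4−M3)/(6·2)=59/120, b=Δ3−h3·(2M3+M4)/6=61/30
seg 4: a=0, c=M4/2=7/10, d=(M5−M4)/(6·3)=-7/90, b=Δ4−h4·(2M4+M5)/6=-16/15
t_q=13/2 → seg 4, τ=3/2; S=0+-16/15·τ+7/10·τ²+-7/90·τ³=-23/80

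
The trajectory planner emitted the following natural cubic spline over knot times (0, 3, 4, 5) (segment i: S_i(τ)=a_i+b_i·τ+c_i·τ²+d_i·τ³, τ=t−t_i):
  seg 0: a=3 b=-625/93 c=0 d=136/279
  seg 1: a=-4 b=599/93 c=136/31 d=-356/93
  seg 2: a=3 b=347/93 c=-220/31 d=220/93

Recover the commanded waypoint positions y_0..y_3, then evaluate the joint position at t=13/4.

y_0=3 y_1=-4 y_2=3 y_3=2
S(13/4) = -1079/496

y_0 = S_0(0) = a_0 = 3
y_1 = S_1(0) = a_1 = -4
y_2 = S_2(0) = a_2 = 3
y_3 = S_2(1) = 2
t_q=13/4 is in segment 1 (τ=1/4); S_1(τ)=-1079/496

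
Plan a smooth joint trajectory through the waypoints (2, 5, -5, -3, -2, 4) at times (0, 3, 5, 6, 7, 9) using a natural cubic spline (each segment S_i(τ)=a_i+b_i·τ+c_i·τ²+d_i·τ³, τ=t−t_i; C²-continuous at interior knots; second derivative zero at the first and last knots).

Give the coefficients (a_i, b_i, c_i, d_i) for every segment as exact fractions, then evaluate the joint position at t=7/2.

  seg 0: a=2 b=2309/614 c=0 d=-565/1842
  seg 1: a=5 b=-1388/307 c=-1695/614 d=387/307
  seg 2: a=-5 b=-134/307 c=2949/614 d=-1453/614
  seg 3: a=-3 b=1271/614 c=-705/307 d=753/614
  seg 4: a=-2 b=355/307 c=849/614 d=-283/1228
S(7/2) = 1355/614

Δ: Δ0=1, Δ1=-5, Δ2=2, Δ3=1, Δ4=3
row 1: diag=10, rhs=-36; c'=1/5, d'=-18/5
row 2: denom=6−2·1/5=28/5; d'=(42−2·-18/5)/(28/5)=123/14
row 3: denom=4−1·5/28=107/28; d'=(-6−1·123/14)/(107/28)=-414/107
row 4: denom=6−1·28/107=614/107; d'=(12−1·-414/107)/(614/107)=849/307
back: M4=849/307
back: M3=-414/107−28/107·849/307=-1410/307
back: M2=123/14−5/28·-1410/307=2949/307
back: M1=-18/5−1/5·2949/307=-1695/307
M: M0=0, M1=-1695/307, M2=2949/307, M3=-1410/307, M4=849/307, M5=0
seg 0: a=2, c=M0/2=0, d=(M1−M0)/(6·3)=-565/1842, b=Δ0−h0·(2M0+M1)/6=2309/614
seg 1: a=5, c=M1/2=-1695/614, d=(M2−M1)/(6·2)=387/307, b=Δ1−h1·(2M1+M2)/6=-1388/307
seg 2: a=-5, c=M2/2=2949/614, d=(M3−M2)/(6·1)=-1453/614, b=Δ2−h2·(2M2+M3)/6=-134/307
seg 3: a=-3, c=M3/2=-705/307, d=(M4−M3)/(6·1)=753/614, b=Δ3−h3·(2M3+M4)/6=1271/614
seg 4: a=-2, c=M4/2=849/614, d=(M5−M4)/(6·2)=-283/1228, b=Δ4−h4·(2M4+M5)/6=355/307
t_q=7/2 → seg 1, τ=1/2; S=5+-1388/307·τ+-1695/614·τ²+387/307·τ³=1355/614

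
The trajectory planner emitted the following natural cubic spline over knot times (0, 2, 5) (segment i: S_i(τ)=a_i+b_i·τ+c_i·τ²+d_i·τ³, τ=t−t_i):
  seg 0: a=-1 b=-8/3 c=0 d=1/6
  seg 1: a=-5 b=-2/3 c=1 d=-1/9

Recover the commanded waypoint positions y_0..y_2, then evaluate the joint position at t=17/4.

y_0 = S_0(0) = a_0 = -1
y_1 = S_1(0) = a_1 = -5
y_2 = S_1(3) = -1
t_q=17/4 is in segment 1 (τ=9/4); S_1(τ)=-173/64

y_0=-1 y_1=-5 y_2=-1
S(17/4) = -173/64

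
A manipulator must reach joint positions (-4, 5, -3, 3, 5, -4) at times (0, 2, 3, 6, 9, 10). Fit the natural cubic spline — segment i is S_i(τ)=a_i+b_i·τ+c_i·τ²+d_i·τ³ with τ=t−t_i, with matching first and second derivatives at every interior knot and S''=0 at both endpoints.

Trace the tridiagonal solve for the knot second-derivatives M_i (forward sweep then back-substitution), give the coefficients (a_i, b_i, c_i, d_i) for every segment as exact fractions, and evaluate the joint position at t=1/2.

Δ: Δ0=9/2, Δ1=-8, Δ2=2, Δ3=2/3, Δ4=-9
row 1: diag=6, rhs=-75; c'=1/6, d'=-25/2
row 2: denom=8−1·1/6=47/6; d'=(60−1·-25/2)/(47/6)=435/47
row 3: denom=12−3·18/47=510/47; d'=(-8−3·435/47)/(510/47)=-1681/510
row 4: denom=8−3·47/170=1219/170; d'=(-58−3·-1681/510)/(1219/170)=-8179/1219
back: M4=-8179/1219
back: M3=-1681/510−47/170·-8179/1219=-5270/3657
back: M2=435/47−18/47·-5270/3657=11955/1219
back: M1=-25/2−1/6·11955/1219=-17230/1219
M: M0=0, M1=-17230/1219, M2=11955/1219, M3=-5270/3657, M4=-8179/1219, M5=0
seg 0: a=-4, c=M0/2=0, d=(M1−M0)/(6·2)=-8615/7314, b=Δ0−h0·(2M0+M1)/6=67373/7314
seg 1: a=5, c=M1/2=-8615/1219, d=(M2−M1)/(6·1)=29185/7314, b=Δ1−h1·(2M1+M2)/6=-36007/7314
seg 2: a=-3, c=M2/2=11955/2438, d=(M3−M2)/(6·3)=-41135/65826, b=Δ2−h2·(2M2+M3)/6=-25916/3657
seg 3: a=3, c=M3/2=-2635/3657, d=(M4−M3)/(6·3)=-19267/65826, b=Δ3−h3·(2M3+M4)/6=39953/7314
seg 4: a=5, c=M4/2=-8179/2438, d=(M5−M4)/(6·1)=8179/7314, b=Δ4−h4·(2M4+M5)/6=-24734/3657
t_q=1/2 → seg 0, τ=1/2; S=-4+67373/7314·τ+0·τ²+-8615/7314·τ³=8943/19504

  seg 0: a=-4 b=67373/7314 c=0 d=-8615/7314
  seg 1: a=5 b=-36007/7314 c=-8615/1219 d=29185/7314
  seg 2: a=-3 b=-25916/3657 c=11955/2438 d=-41135/65826
  seg 3: a=3 b=39953/7314 c=-2635/3657 d=-19267/65826
  seg 4: a=5 b=-24734/3657 c=-8179/2438 d=8179/7314
S(1/2) = 8943/19504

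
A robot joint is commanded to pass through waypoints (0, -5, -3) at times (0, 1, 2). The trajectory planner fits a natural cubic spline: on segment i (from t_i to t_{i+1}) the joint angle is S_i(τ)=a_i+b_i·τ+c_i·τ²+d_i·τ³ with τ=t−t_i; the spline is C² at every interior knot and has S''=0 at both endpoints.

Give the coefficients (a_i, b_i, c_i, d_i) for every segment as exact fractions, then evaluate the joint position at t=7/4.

  seg 0: a=0 b=-27/4 c=0 d=7/4
  seg 1: a=-5 b=-3/2 c=21/4 d=-7/4
S(7/4) = -1001/256

Δ: Δ0=-5, Δ1=2
row 1: diag=4, rhs=42; c'=1/4, d'=21/2
back: M1=21/2
M: M0=0, M1=21/2, M2=0
seg 0: a=0, c=M0/2=0, d=(M1−M0)/(6·1)=7/4, b=Δ0−h0·(2M0+M1)/6=-27/4
seg 1: a=-5, c=M1/2=21/4, d=(M2−M1)/(6·1)=-7/4, b=Δ1−h1·(2M1+M2)/6=-3/2
t_q=7/4 → seg 1, τ=3/4; S=-5+-3/2·τ+21/4·τ²+-7/4·τ³=-1001/256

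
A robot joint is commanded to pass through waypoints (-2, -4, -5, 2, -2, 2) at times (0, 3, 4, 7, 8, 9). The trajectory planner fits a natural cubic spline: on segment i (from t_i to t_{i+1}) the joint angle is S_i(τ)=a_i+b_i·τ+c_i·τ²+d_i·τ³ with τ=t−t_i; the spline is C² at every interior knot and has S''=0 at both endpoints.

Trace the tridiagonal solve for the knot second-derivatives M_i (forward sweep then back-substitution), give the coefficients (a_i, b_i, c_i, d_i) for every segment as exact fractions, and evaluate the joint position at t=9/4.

  seg 0: a=-2 b=-32/185 c=0 d=-274/4995
  seg 1: a=-4 b=-306/185 c=-274/555 d=637/555
  seg 2: a=-5 b=89/111 c=1637/555 d=-4061/4995
  seg 3: a=2 b=-1916/555 c=-808/185 d=424/111
  seg 4: a=-2 b=-404/555 c=1312/185 d=-1312/555
S(9/4) = -17843/5920

Δ: Δ0=-2/3, Δ1=-1, Δ2=7/3, Δ3=-4, Δ4=4
row 1: diag=8, rhs=-2; c'=1/8, d'=-1/4
row 2: denom=8−1·1/8=63/8; d'=(20−1·-1/4)/(63/8)=18/7
row 3: denom=8−3·8/21=48/7; d'=(-38−3·18/7)/(48/7)=-20/3
row 4: denom=4−1·7/48=185/48; d'=(48−1·-20/3)/(185/48)=2624/185
back: M4=2624/185
back: M3=-20/3−7/48·2624/185=-1616/185
back: M2=18/7−8/21·-1616/185=3274/555
back: M1=-1/4−1/8·3274/555=-548/555
M: M0=0, M1=-548/555, M2=3274/555, M3=-1616/185, M4=2624/185, M5=0
seg 0: a=-2, c=M0/2=0, d=(M1−M0)/(6·3)=-274/4995, b=Δ0−h0·(2M0+M1)/6=-32/185
seg 1: a=-4, c=M1/2=-274/555, d=(M2−M1)/(6·1)=637/555, b=Δ1−h1·(2M1+M2)/6=-306/185
seg 2: a=-5, c=M2/2=1637/555, d=(M3−M2)/(6·3)=-4061/4995, b=Δ2−h2·(2M2+M3)/6=89/111
seg 3: a=2, c=M3/2=-808/185, d=(M4−M3)/(6·1)=424/111, b=Δ3−h3·(2M3+M4)/6=-1916/555
seg 4: a=-2, c=M4/2=1312/185, d=(M5−M4)/(6·1)=-1312/555, b=Δ4−h4·(2M4+M5)/6=-404/555
t_q=9/4 → seg 0, τ=9/4; S=-2+-32/185·τ+0·τ²+-274/4995·τ³=-17843/5920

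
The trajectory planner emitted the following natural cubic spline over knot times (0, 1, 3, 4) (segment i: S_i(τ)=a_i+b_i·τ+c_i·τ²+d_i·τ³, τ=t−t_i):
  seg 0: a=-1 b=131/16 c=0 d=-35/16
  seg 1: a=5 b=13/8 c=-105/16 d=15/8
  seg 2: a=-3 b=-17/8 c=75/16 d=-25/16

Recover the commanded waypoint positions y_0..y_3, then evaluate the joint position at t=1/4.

y_0 = S_0(0) = a_0 = -1
y_1 = S_1(0) = a_1 = 5
y_2 = S_2(0) = a_2 = -3
y_3 = S_2(1) = -2
t_q=1/4 is in segment 0 (τ=1/4); S_0(τ)=1037/1024

y_0=-1 y_1=5 y_2=-3 y_3=-2
S(1/4) = 1037/1024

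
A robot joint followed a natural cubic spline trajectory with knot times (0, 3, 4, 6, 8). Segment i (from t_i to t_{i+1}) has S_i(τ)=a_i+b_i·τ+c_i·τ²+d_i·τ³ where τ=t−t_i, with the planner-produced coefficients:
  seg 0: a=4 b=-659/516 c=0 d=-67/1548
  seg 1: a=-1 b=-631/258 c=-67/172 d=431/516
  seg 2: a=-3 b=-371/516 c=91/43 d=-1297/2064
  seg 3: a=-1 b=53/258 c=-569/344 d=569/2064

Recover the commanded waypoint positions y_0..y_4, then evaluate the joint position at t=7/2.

y_0=4 y_1=-1 y_2=-3 y_3=-1 y_4=-5
S(7/2) = -3049/1376

y_0 = S_0(0) = a_0 = 4
y_1 = S_1(0) = a_1 = -1
y_2 = S_2(0) = a_2 = -3
y_3 = S_3(0) = a_3 = -1
y_4 = S_3(2) = -5
t_q=7/2 is in segment 1 (τ=1/2); S_1(τ)=-3049/1376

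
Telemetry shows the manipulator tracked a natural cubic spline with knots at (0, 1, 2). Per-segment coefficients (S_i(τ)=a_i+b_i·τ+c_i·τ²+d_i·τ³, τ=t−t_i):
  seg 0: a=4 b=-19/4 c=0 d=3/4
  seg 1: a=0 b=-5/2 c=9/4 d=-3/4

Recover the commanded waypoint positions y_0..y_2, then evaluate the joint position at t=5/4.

y_0 = S_0(0) = a_0 = 4
y_1 = S_1(0) = a_1 = 0
y_2 = S_1(1) = -1
t_q=5/4 is in segment 1 (τ=1/4); S_1(τ)=-127/256

y_0=4 y_1=0 y_2=-1
S(5/4) = -127/256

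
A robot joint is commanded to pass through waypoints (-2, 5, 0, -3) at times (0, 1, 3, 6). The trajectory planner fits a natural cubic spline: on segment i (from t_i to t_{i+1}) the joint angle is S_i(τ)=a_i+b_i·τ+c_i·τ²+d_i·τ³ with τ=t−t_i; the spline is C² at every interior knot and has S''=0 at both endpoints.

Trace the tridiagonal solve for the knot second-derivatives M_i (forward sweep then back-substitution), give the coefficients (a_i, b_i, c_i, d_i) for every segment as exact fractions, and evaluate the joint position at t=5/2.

Δ: Δ0=7, Δ1=-5/2, Δ2=-1
row 1: diag=6, rhs=-57; c'=1/3, d'=-19/2
row 2: denom=10−2·1/3=28/3; d'=(9−2·-19/2)/(28/3)=3
back: M2=3
back: M1=-19/2−1/3·3=-21/2
M: M0=0, M1=-21/2, M2=3, M3=0
seg 0: a=-2, c=M0/2=0, d=(M1−M0)/(6·1)=-7/4, b=Δ0−h0·(2M0+M1)/6=35/4
seg 1: a=5, c=M1/2=-21/4, d=(M2−M1)/(6·2)=9/8, b=Δ1−h1·(2M1+M2)/6=7/2
seg 2: a=0, c=M2/2=3/2, d=(M3−M2)/(6·3)=-1/6, b=Δ2−h2·(2M2+M3)/6=-4
t_q=5/2 → seg 1, τ=3/2; S=5+7/2·τ+-21/4·τ²+9/8·τ³=143/64

  seg 0: a=-2 b=35/4 c=0 d=-7/4
  seg 1: a=5 b=7/2 c=-21/4 d=9/8
  seg 2: a=0 b=-4 c=3/2 d=-1/6
S(5/2) = 143/64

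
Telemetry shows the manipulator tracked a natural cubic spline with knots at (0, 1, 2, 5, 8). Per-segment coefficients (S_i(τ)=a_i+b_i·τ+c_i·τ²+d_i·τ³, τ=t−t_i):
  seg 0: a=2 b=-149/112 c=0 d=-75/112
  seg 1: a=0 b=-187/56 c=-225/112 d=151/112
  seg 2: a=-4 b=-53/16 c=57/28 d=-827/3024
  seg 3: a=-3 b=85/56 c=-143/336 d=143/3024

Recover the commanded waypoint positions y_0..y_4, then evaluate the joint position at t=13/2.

y_0=2 y_1=0 y_2=-4 y_3=-3 y_4=-1
S(13/2) = -1363/896

y_0 = S_0(0) = a_0 = 2
y_1 = S_1(0) = a_1 = 0
y_2 = S_2(0) = a_2 = -4
y_3 = S_3(0) = a_3 = -3
y_4 = S_3(3) = -1
t_q=13/2 is in segment 3 (τ=3/2); S_3(τ)=-1363/896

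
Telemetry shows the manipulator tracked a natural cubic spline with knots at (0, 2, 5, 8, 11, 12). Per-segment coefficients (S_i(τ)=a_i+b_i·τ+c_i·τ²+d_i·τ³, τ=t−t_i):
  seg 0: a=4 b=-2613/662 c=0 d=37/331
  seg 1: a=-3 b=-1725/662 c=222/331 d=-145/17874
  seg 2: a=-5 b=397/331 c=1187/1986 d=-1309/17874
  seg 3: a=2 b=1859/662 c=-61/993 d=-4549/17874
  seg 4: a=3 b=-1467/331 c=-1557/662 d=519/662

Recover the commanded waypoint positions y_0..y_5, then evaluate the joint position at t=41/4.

y_0 = S_0(0) = a_0 = 4
y_1 = S_1(0) = a_1 = -3
y_2 = S_2(0) = a_2 = -5
y_3 = S_3(0) = a_3 = 2
y_4 = S_4(0) = a_4 = 3
y_5 = S_4(1) = -3
t_q=41/4 is in segment 3 (τ=9/4); S_3(τ)=216433/42368

y_0=4 y_1=-3 y_2=-5 y_3=2 y_4=3 y_5=-3
S(41/4) = 216433/42368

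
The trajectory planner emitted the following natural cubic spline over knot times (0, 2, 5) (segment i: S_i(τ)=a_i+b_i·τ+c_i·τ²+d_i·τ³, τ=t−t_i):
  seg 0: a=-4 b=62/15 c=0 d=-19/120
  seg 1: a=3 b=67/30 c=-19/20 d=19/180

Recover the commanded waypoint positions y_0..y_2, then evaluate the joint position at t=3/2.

y_0=-4 y_1=3 y_2=4
S(3/2) = 533/320

y_0 = S_0(0) = a_0 = -4
y_1 = S_1(0) = a_1 = 3
y_2 = S_1(3) = 4
t_q=3/2 is in segment 0 (τ=3/2); S_0(τ)=533/320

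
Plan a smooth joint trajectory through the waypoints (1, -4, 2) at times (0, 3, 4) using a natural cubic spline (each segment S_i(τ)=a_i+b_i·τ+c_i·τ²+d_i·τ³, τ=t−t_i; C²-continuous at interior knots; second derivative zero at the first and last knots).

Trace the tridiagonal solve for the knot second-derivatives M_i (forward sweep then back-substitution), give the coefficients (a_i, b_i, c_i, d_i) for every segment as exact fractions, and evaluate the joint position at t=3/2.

Δ: Δ0=-5/3, Δ1=6
row 1: diag=8, rhs=46; c'=1/8, d'=23/4
back: M1=23/4
M: M0=0, M1=23/4, M2=0
seg 0: a=1, c=M0/2=0, d=(M1−M0)/(6·3)=23/72, b=Δ0−h0·(2M0+M1)/6=-109/24
seg 1: a=-4, c=M1/2=23/8, d=(M2−M1)/(6·1)=-23/24, b=Δ1−h1·(2M1+M2)/6=49/12
t_q=3/2 → seg 0, τ=3/2; S=1+-109/24·τ+0·τ²+23/72·τ³=-303/64

  seg 0: a=1 b=-109/24 c=0 d=23/72
  seg 1: a=-4 b=49/12 c=23/8 d=-23/24
S(3/2) = -303/64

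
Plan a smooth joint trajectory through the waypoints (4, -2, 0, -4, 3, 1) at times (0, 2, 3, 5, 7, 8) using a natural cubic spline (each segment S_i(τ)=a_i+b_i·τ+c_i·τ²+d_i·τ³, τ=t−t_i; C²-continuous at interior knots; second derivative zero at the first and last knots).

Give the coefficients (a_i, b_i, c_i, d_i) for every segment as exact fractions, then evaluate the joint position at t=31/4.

  seg 0: a=4 b=-1779/349 c=0 d=183/349
  seg 1: a=-2 b=417/349 c=1098/349 d=-817/349
  seg 2: a=0 b=162/349 c=-1353/349 d=923/698
  seg 3: a=-4 b=288/349 c=1416/349 d=-3797/2792
  seg 4: a=3 b=513/698 c=-5727/1396 d=1909/1396
S(31/4) = 162651/89344

Δ: Δ0=-3, Δ1=2, Δ2=-2, Δ3=7/2, Δ4=-2
row 1: diag=6, rhs=30; c'=1/6, d'=5
row 2: denom=6−1·1/6=35/6; d'=(-24−1·5)/(35/6)=-174/35
row 3: denom=8−2·12/35=256/35; d'=(33−2·-174/35)/(256/35)=1503/256
row 4: denom=6−2·35/128=349/64; d'=(-33−2·1503/256)/(349/64)=-5727/698
back: M4=-5727/698
back: M3=1503/256−35/128·-5727/698=2832/349
back: M2=-174/35−12/35·2832/349=-2706/349
back: M1=5−1/6·-2706/349=2196/349
M: M0=0, M1=2196/349, M2=-2706/349, M3=2832/349, M4=-5727/698, M5=0
seg 0: a=4, c=M0/2=0, d=(M1−M0)/(6·2)=183/349, b=Δ0−h0·(2M0+M1)/6=-1779/349
seg 1: a=-2, c=M1/2=1098/349, d=(M2−M1)/(6·1)=-817/349, b=Δ1−h1·(2M1+M2)/6=417/349
seg 2: a=0, c=M2/2=-1353/349, d=(M3−M2)/(6·2)=923/698, b=Δ2−h2·(2M2+M3)/6=162/349
seg 3: a=-4, c=M3/2=1416/349, d=(M4−M3)/(6·2)=-3797/2792, b=Δ3−h3·(2M3+M4)/6=288/349
seg 4: a=3, c=M4/2=-5727/1396, d=(M5−M4)/(6·1)=1909/1396, b=Δ4−h4·(2M4+M5)/6=513/698
t_q=31/4 → seg 4, τ=3/4; S=3+513/698·τ+-5727/1396·τ²+1909/1396·τ³=162651/89344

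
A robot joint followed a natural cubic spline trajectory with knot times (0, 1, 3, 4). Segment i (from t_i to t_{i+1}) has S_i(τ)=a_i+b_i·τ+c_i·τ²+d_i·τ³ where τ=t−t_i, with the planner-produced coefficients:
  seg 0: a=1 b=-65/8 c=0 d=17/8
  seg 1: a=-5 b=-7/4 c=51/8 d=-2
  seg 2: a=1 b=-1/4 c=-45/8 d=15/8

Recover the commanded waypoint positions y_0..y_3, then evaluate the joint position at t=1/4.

y_0 = S_0(0) = a_0 = 1
y_1 = S_1(0) = a_1 = -5
y_2 = S_2(0) = a_2 = 1
y_3 = S_2(1) = -3
t_q=1/4 is in segment 0 (τ=1/4); S_0(τ)=-511/512

y_0=1 y_1=-5 y_2=1 y_3=-3
S(1/4) = -511/512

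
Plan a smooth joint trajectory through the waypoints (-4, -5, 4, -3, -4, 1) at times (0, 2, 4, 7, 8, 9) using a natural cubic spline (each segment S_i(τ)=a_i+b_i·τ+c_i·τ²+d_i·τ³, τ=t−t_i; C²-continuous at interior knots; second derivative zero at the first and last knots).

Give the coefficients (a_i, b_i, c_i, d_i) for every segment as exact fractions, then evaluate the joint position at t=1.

  seg 0: a=-4 b=-3460/1551 c=0 d=5369/12408
  seg 1: a=-5 b=9187/3102 c=5369/2068 d=-11335/12408
  seg 2: a=4 b=3698/1551 c=-2983/1034 d=1357/3102
  seg 3: a=-3 b=-9659/3102 c=544/517 d=3293/3102
  seg 4: a=-4 b=3374/1551 c=4381/1034 d=-4381/3102
S(1) = -23981/4136

Δ: Δ0=-1/2, Δ1=9/2, Δ2=-7/3, Δ3=-1, Δ4=5
row 1: diag=8, rhs=30; c'=1/4, d'=15/4
row 2: denom=10−2·1/4=19/2; d'=(-41−2·15/4)/(19/2)=-97/19
row 3: denom=8−3·6/19=134/19; d'=(8−3·-97/19)/(134/19)=443/134
row 4: denom=4−1·19/134=517/134; d'=(36−1·443/134)/(517/134)=4381/517
back: M4=4381/517
back: M3=443/134−19/134·4381/517=1088/517
back: M2=-97/19−6/19·1088/517=-2983/517
back: M1=15/4−1/4·-2983/517=5369/1034
M: M0=0, M1=5369/1034, M2=-2983/517, M3=1088/517, M4=4381/517, M5=0
seg 0: a=-4, c=M0/2=0, d=(M1−M0)/(6·2)=5369/12408, b=Δ0−h0·(2M0+M1)/6=-3460/1551
seg 1: a=-5, c=M1/2=5369/2068, d=(M2−M1)/(6·2)=-11335/12408, b=Δ1−h1·(2M1+M2)/6=9187/3102
seg 2: a=4, c=M2/2=-2983/1034, d=(M3−M2)/(6·3)=1357/3102, b=Δ2−h2·(2M2+M3)/6=3698/1551
seg 3: a=-3, c=M3/2=544/517, d=(M4−M3)/(6·1)=3293/3102, b=Δ3−h3·(2M3+M4)/6=-9659/3102
seg 4: a=-4, c=M4/2=4381/1034, d=(M5−M4)/(6·1)=-4381/3102, b=Δ4−h4·(2M4+M5)/6=3374/1551
t_q=1 → seg 0, τ=1; S=-4+-3460/1551·τ+0·τ²+5369/12408·τ³=-23981/4136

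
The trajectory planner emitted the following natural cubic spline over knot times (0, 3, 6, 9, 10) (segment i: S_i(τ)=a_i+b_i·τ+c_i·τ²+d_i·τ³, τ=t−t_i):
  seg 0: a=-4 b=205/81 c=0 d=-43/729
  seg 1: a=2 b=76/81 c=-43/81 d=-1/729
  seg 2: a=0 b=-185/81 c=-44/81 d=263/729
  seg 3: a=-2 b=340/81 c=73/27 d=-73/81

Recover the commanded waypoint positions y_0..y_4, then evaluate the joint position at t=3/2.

y_0 = S_0(0) = a_0 = -4
y_1 = S_1(0) = a_1 = 2
y_2 = S_2(0) = a_2 = 0
y_3 = S_3(0) = a_3 = -2
y_4 = S_3(1) = 4
t_q=3/2 is in segment 0 (τ=3/2); S_0(τ)=-29/72

y_0=-4 y_1=2 y_2=0 y_3=-2 y_4=4
S(3/2) = -29/72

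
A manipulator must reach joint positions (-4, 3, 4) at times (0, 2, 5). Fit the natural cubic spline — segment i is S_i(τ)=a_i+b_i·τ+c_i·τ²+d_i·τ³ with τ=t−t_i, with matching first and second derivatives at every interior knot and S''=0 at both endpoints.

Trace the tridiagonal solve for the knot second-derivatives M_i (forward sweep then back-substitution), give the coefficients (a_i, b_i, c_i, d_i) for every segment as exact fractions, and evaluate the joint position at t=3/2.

  seg 0: a=-4 b=62/15 c=0 d=-19/120
  seg 1: a=3 b=67/30 c=-19/20 d=19/180
S(3/2) = 533/320

Δ: Δ0=7/2, Δ1=1/3
row 1: diag=10, rhs=-19; c'=3/10, d'=-19/10
back: M1=-19/10
M: M0=0, M1=-19/10, M2=0
seg 0: a=-4, c=M0/2=0, d=(M1−M0)/(6·2)=-19/120, b=Δ0−h0·(2M0+M1)/6=62/15
seg 1: a=3, c=M1/2=-19/20, d=(M2−M1)/(6·3)=19/180, b=Δ1−h1·(2M1+M2)/6=67/30
t_q=3/2 → seg 0, τ=3/2; S=-4+62/15·τ+0·τ²+-19/120·τ³=533/320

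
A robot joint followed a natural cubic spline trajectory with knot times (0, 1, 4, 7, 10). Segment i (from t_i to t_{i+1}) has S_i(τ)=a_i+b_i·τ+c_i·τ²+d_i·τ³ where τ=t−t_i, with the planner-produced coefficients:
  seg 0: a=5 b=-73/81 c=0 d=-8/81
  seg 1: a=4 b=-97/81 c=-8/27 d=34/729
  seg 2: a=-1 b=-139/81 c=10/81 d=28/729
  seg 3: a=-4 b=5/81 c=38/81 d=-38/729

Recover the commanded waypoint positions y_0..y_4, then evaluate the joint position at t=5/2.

y_0 = S_0(0) = a_0 = 5
y_1 = S_1(0) = a_1 = 4
y_2 = S_2(0) = a_2 = -1
y_3 = S_3(0) = a_3 = -4
y_4 = S_3(3) = -1
t_q=5/2 is in segment 1 (τ=3/2); S_1(τ)=61/36

y_0=5 y_1=4 y_2=-1 y_3=-4 y_4=-1
S(5/2) = 61/36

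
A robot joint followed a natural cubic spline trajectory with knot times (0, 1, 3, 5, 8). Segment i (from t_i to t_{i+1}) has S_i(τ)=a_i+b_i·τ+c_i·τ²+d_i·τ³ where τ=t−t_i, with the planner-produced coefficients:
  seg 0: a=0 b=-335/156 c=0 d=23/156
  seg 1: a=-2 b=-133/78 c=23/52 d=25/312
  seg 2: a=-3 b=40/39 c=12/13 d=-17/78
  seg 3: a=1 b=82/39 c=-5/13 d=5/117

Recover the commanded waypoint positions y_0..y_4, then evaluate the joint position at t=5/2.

y_0=0 y_1=-2 y_2=-3 y_3=1 y_4=5
S(5/2) = -2739/832

y_0 = S_0(0) = a_0 = 0
y_1 = S_1(0) = a_1 = -2
y_2 = S_2(0) = a_2 = -3
y_3 = S_3(0) = a_3 = 1
y_4 = S_3(3) = 5
t_q=5/2 is in segment 1 (τ=3/2); S_1(τ)=-2739/832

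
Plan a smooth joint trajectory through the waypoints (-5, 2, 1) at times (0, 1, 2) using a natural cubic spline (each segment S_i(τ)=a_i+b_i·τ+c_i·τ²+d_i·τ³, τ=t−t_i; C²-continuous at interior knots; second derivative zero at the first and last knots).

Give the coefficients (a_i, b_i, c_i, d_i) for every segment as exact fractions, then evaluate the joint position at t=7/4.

  seg 0: a=-5 b=9 c=0 d=-2
  seg 1: a=2 b=3 c=-6 d=2
S(7/4) = 55/32

Δ: Δ0=7, Δ1=-1
row 1: diag=4, rhs=-48; c'=1/4, d'=-12
back: M1=-12
M: M0=0, M1=-12, M2=0
seg 0: a=-5, c=M0/2=0, d=(M1−M0)/(6·1)=-2, b=Δ0−h0·(2M0+M1)/6=9
seg 1: a=2, c=M1/2=-6, d=(M2−M1)/(6·1)=2, b=Δ1−h1·(2M1+M2)/6=3
t_q=7/4 → seg 1, τ=3/4; S=2+3·τ+-6·τ²+2·τ³=55/32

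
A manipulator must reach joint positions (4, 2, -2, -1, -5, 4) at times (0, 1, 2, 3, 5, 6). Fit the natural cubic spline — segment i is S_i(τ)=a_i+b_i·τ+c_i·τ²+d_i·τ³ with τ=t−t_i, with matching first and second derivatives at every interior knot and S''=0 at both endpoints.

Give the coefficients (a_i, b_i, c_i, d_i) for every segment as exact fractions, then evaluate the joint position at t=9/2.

Δ: Δ0=-2, Δ1=-4, Δ2=1, Δ3=-2, Δ4=9
row 1: diag=4, rhs=-12; c'=1/4, d'=-3
row 2: denom=4−1·1/4=15/4; d'=(30−1·-3)/(15/4)=44/5
row 3: denom=6−1·4/15=86/15; d'=(-18−1·44/5)/(86/15)=-201/43
row 4: denom=6−2·15/43=228/43; d'=(66−2·-201/43)/(228/43)=270/19
back: M4=270/19
back: M3=-201/43−15/43·270/19=-183/19
back: M2=44/5−4/15·-183/19=216/19
back: M1=-3−1/4·216/19=-111/19
M: M0=0, M1=-111/19, M2=216/19, M3=-183/19, M4=270/19, M5=0
seg 0: a=4, c=M0/2=0, d=(M1−M0)/(6·1)=-37/38, b=Δ0−h0·(2M0+M1)/6=-39/38
seg 1: a=2, c=M1/2=-111/38, d=(M2−M1)/(6·1)=109/38, b=Δ1−h1·(2M1+M2)/6=-75/19
seg 2: a=-2, c=M2/2=108/19, d=(M3−M2)/(6·1)=-7/2, b=Δ2−h2·(2M2+M3)/6=-45/38
seg 3: a=-1, c=M3/2=-183/38, d=(M4−M3)/(6·2)=151/76, b=Δ3−h3·(2M3+M4)/6=-6/19
seg 4: a=-5, c=M4/2=135/19, d=(M5−M4)/(6·1)=-45/19, b=Δ4−h4·(2M4+M5)/6=81/19
t_q=9/2 → seg 3, τ=3/2; S=-1+-6/19·τ+-183/38·τ²+151/76·τ³=-3407/608

  seg 0: a=4 b=-39/38 c=0 d=-37/38
  seg 1: a=2 b=-75/19 c=-111/38 d=109/38
  seg 2: a=-2 b=-45/38 c=108/19 d=-7/2
  seg 3: a=-1 b=-6/19 c=-183/38 d=151/76
  seg 4: a=-5 b=81/19 c=135/19 d=-45/19
S(9/2) = -3407/608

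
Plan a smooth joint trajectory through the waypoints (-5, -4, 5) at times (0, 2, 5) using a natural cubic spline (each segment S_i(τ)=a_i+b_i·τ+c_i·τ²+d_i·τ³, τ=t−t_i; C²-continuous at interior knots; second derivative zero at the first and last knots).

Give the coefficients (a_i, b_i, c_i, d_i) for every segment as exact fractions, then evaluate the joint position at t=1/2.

Δ: Δ0=1/2, Δ1=3
row 1: diag=10, rhs=15; c'=3/10, d'=3/2
back: M1=3/2
M: M0=0, M1=3/2, M2=0
seg 0: a=-5, c=M0/2=0, d=(M1−M0)/(6·2)=1/8, b=Δ0−h0·(2M0+M1)/6=0
seg 1: a=-4, c=M1/2=3/4, d=(M2−M1)/(6·3)=-1/12, b=Δ1−h1·(2M1+M2)/6=3/2
t_q=1/2 → seg 0, τ=1/2; S=-5+0·τ+0·τ²+1/8·τ³=-319/64

  seg 0: a=-5 b=0 c=0 d=1/8
  seg 1: a=-4 b=3/2 c=3/4 d=-1/12
S(1/2) = -319/64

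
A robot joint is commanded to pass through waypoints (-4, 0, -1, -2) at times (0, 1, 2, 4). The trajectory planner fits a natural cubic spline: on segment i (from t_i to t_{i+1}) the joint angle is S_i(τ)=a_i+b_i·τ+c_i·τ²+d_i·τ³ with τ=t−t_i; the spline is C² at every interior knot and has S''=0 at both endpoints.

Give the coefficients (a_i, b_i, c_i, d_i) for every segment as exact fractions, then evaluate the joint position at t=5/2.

  seg 0: a=-4 b=245/46 c=0 d=-61/46
  seg 1: a=0 b=31/23 c=-183/46 d=75/46
  seg 2: a=-1 b=-79/46 c=21/23 d=-7/46
S(5/2) = -607/368

Δ: Δ0=4, Δ1=-1, Δ2=-1/2
row 1: diag=4, rhs=-30; c'=1/4, d'=-15/2
row 2: denom=6−1·1/4=23/4; d'=(3−1·-15/2)/(23/4)=42/23
back: M2=42/23
back: M1=-15/2−1/4·42/23=-183/23
M: M0=0, M1=-183/23, M2=42/23, M3=0
seg 0: a=-4, c=M0/2=0, d=(M1−M0)/(6·1)=-61/46, b=Δ0−h0·(2M0+M1)/6=245/46
seg 1: a=0, c=M1/2=-183/46, d=(M2−M1)/(6·1)=75/46, b=Δ1−h1·(2M1+M2)/6=31/23
seg 2: a=-1, c=M2/2=21/23, d=(M3−M2)/(6·2)=-7/46, b=Δ2−h2·(2M2+M3)/6=-79/46
t_q=5/2 → seg 2, τ=1/2; S=-1+-79/46·τ+21/23·τ²+-7/46·τ³=-607/368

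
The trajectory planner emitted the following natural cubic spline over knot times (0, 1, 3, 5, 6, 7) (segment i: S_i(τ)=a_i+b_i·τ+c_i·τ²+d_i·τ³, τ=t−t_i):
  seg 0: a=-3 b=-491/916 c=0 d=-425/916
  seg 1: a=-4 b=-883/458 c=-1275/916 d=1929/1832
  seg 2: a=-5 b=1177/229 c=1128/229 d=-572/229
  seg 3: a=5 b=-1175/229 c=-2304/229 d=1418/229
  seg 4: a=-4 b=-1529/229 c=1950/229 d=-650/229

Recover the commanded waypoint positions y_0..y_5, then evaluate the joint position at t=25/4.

y_0=-3 y_1=-4 y_2=-5 y_3=5 y_4=-4 y_5=-5
S(25/4) = -37969/7328

y_0 = S_0(0) = a_0 = -3
y_1 = S_1(0) = a_1 = -4
y_2 = S_2(0) = a_2 = -5
y_3 = S_3(0) = a_3 = 5
y_4 = S_4(0) = a_4 = -4
y_5 = S_4(1) = -5
t_q=25/4 is in segment 4 (τ=1/4); S_4(τ)=-37969/7328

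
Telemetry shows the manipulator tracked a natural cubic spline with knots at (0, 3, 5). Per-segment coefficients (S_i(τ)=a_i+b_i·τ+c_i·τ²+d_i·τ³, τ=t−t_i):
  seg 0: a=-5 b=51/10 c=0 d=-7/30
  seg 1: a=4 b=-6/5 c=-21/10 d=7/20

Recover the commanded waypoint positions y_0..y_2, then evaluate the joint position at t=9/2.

y_0 = S_0(0) = a_0 = -5
y_1 = S_1(0) = a_1 = 4
y_2 = S_1(2) = -4
t_q=9/2 is in segment 1 (τ=3/2); S_1(τ)=-43/32

y_0=-5 y_1=4 y_2=-4
S(9/2) = -43/32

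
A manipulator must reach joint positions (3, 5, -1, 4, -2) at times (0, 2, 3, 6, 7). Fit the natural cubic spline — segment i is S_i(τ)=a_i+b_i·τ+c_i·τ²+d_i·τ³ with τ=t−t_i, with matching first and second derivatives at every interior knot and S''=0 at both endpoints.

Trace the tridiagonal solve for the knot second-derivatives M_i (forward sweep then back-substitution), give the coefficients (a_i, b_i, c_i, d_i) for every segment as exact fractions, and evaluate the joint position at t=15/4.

  seg 0: a=3 b=1891/483 c=0 d=-352/483
  seg 1: a=5 b=-2333/483 c=-704/161 d=221/69
  seg 2: a=-1 b=-1916/483 c=843/161 d=-1622/1449
  seg 3: a=4 b=-1340/483 c=-779/161 d=779/483
S(15/4) = -7739/5152

Δ: Δ0=1, Δ1=-6, Δ2=5/3, Δ3=-6
row 1: diag=6, rhs=-42; c'=1/6, d'=-7
row 2: denom=8−1·1/6=47/6; d'=(46−1·-7)/(47/6)=318/47
row 3: denom=8−3·18/47=322/47; d'=(-46−3·318/47)/(322/47)=-1558/161
back: M3=-1558/161
back: M2=318/47−18/47·-1558/161=1686/161
back: M1=-7−1/6·1686/161=-1408/161
M: M0=0, M1=-1408/161, M2=1686/161, M3=-1558/161, M4=0
seg 0: a=3, c=M0/2=0, d=(M1−M0)/(6·2)=-352/483, b=Δ0−h0·(2M0+M1)/6=1891/483
seg 1: a=5, c=M1/2=-704/161, d=(M2−M1)/(6·1)=221/69, b=Δ1−h1·(2M1+M2)/6=-2333/483
seg 2: a=-1, c=M2/2=843/161, d=(M3−M2)/(6·3)=-1622/1449, b=Δ2−h2·(2M2+M3)/6=-1916/483
seg 3: a=4, c=M3/2=-779/161, d=(M4−M3)/(6·1)=779/483, b=Δ3−h3·(2M3+M4)/6=-1340/483
t_q=15/4 → seg 2, τ=3/4; S=-1+-1916/483·τ+843/161·τ²+-1622/1449·τ³=-7739/5152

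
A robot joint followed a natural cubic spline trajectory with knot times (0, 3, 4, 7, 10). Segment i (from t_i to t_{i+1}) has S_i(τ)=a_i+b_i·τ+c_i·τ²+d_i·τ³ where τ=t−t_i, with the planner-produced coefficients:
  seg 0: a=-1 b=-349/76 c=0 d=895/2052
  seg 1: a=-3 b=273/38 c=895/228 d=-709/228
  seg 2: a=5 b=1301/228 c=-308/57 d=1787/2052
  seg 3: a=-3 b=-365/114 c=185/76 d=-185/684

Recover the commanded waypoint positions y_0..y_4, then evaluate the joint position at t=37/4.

y_0=-1 y_1=-3 y_2=5 y_3=-3 y_4=2
S(37/4) = -4677/4864

y_0 = S_0(0) = a_0 = -1
y_1 = S_1(0) = a_1 = -3
y_2 = S_2(0) = a_2 = 5
y_3 = S_3(0) = a_3 = -3
y_4 = S_3(3) = 2
t_q=37/4 is in segment 3 (τ=9/4); S_3(τ)=-4677/4864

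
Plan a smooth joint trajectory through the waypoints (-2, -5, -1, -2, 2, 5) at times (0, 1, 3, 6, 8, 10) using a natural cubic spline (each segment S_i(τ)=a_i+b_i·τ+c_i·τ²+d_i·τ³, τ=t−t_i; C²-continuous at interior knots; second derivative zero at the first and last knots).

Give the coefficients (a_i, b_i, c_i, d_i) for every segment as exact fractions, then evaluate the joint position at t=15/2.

Δ: Δ0=-3, Δ1=2, Δ2=-1/3, Δ3=2, Δ4=3/2
row 1: diag=6, rhs=30; c'=1/3, d'=5
row 2: denom=10−2·1/3=28/3; d'=(-14−2·5)/(28/3)=-18/7
row 3: denom=10−3·9/28=253/28; d'=(14−3·-18/7)/(253/28)=608/253
row 4: denom=8−2·56/253=1912/253; d'=(-3−2·608/253)/(1912/253)=-1975/1912
back: M4=-1975/1912
back: M3=608/253−56/253·-1975/1912=629/239
back: M2=-18/7−9/28·629/239=-3267/956
back: M1=5−1/3·-3267/956=5869/956
M: M0=0, M1=5869/956, M2=-3267/956, M3=629/239, M4=-1975/1912, M5=0
seg 0: a=-2, c=M0/2=0, d=(M1−M0)/(6·1)=5869/5736, b=Δ0−h0·(2M0+M1)/6=-23077/5736
seg 1: a=-5, c=M1/2=5869/1912, d=(M2−M1)/(6·2)=-571/717, b=Δ1−h1·(2M1+M2)/6=-2735/2868
seg 2: a=-1, c=M2/2=-3267/1912, d=(M3−M2)/(6·3)=5783/17208, b=Δ2−h2·(2M2+M3)/6=5071/2868
seg 3: a=-2, c=M3/2=629/478, d=(M4−M3)/(6·2)=-7007/22944, b=Δ3−h3·(2M3+M4)/6=3383/5736
seg 4: a=2, c=M4/2=-1975/3824, d=(M5−M4)/(6·2)=1975/22944, b=Δ4−h4·(2M4+M5)/6=6277/2868
t_q=15/2 → seg 3, τ=3/2; S=-2+3383/5736·τ+629/478·τ²+-7007/22944·τ³=49849/61184

  seg 0: a=-2 b=-23077/5736 c=0 d=5869/5736
  seg 1: a=-5 b=-2735/2868 c=5869/1912 d=-571/717
  seg 2: a=-1 b=5071/2868 c=-3267/1912 d=5783/17208
  seg 3: a=-2 b=3383/5736 c=629/478 d=-7007/22944
  seg 4: a=2 b=6277/2868 c=-1975/3824 d=1975/22944
S(15/2) = 49849/61184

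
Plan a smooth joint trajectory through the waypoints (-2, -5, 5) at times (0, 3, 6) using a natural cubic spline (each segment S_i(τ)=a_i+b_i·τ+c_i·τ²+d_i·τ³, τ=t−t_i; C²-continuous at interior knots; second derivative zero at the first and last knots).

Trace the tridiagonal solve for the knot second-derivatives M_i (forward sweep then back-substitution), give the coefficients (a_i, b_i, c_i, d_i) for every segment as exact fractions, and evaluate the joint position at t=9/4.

  seg 0: a=-2 b=-25/12 c=0 d=13/108
  seg 1: a=-5 b=7/6 c=13/12 d=-13/108
S(9/4) = -1361/256

Δ: Δ0=-1, Δ1=10/3
row 1: diag=12, rhs=26; c'=1/4, d'=13/6
back: M1=13/6
M: M0=0, M1=13/6, M2=0
seg 0: a=-2, c=M0/2=0, d=(M1−M0)/(6·3)=13/108, b=Δ0−h0·(2M0+M1)/6=-25/12
seg 1: a=-5, c=M1/2=13/12, d=(M2−M1)/(6·3)=-13/108, b=Δ1−h1·(2M1+M2)/6=7/6
t_q=9/4 → seg 0, τ=9/4; S=-2+-25/12·τ+0·τ²+13/108·τ³=-1361/256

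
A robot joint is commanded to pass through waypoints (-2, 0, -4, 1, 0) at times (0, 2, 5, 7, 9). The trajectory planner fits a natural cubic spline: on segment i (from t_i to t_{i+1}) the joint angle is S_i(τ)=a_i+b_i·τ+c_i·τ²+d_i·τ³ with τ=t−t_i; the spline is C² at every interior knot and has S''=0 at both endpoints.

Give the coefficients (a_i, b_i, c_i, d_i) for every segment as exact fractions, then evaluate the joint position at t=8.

  seg 0: a=-2 b=947/516 c=0 d=-431/2064
  seg 1: a=0 b=-173/258 c=-431/344 d=355/1032
  seg 2: a=-4 b=1135/1032 c=317/172 d=-2359/4128
  seg 3: a=1 b=833/516 c=-1091/688 d=1091/4128
S(8) = 1779/1376

Δ: Δ0=1, Δ1=-4/3, Δ2=5/2, Δ3=-1/2
row 1: diag=10, rhs=-14; c'=3/10, d'=-7/5
row 2: denom=10−3·3/10=91/10; d'=(23−3·-7/5)/(91/10)=272/91
row 3: denom=8−2·20/91=688/91; d'=(-18−2·272/91)/(688/91)=-1091/344
back: M3=-1091/344
back: M2=272/91−20/91·-1091/344=317/86
back: M1=-7/5−3/10·317/86=-431/172
M: M0=0, M1=-431/172, M2=317/86, M3=-1091/344, M4=0
seg 0: a=-2, c=M0/2=0, d=(M1−M0)/(6·2)=-431/2064, b=Δ0−h0·(2M0+M1)/6=947/516
seg 1: a=0, c=M1/2=-431/344, d=(M2−M1)/(6·3)=355/1032, b=Δ1−h1·(2M1+M2)/6=-173/258
seg 2: a=-4, c=M2/2=317/172, d=(M3−M2)/(6·2)=-2359/4128, b=Δ2−h2·(2M2+M3)/6=1135/1032
seg 3: a=1, c=M3/2=-1091/688, d=(M4−M3)/(6·2)=1091/4128, b=Δ3−h3·(2M3+M4)/6=833/516
t_q=8 → seg 3, τ=1; S=1+833/516·τ+-1091/688·τ²+1091/4128·τ³=1779/1376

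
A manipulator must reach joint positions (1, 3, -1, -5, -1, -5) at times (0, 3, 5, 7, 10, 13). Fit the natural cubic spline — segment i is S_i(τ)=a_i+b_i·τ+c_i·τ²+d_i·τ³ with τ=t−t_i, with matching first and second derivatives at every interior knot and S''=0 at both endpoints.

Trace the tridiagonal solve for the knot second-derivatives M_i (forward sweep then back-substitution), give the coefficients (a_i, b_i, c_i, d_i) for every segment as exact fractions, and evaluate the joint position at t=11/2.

  seg 0: a=1 b=318/221 c=0 d=-512/5967
  seg 1: a=3 b=-194/221 c=-512/663 d=70/663
  seg 2: a=-1 b=-1790/663 c=-92/663 d=54/221
  seg 3: a=-5 b=-214/663 c=880/663 d=-514/1989
  seg 4: a=-1 b=440/663 c=-662/663 d=662/5967
S(11/2) = -2081/884

Δ: Δ0=2/3, Δ1=-2, Δ2=-2, Δ3=4/3, Δ4=-4/3
row 1: diag=10, rhs=-16; c'=1/5, d'=-8/5
row 2: denom=8−2·1/5=38/5; d'=(0−2·-8/5)/(38/5)=8/19
row 3: denom=10−2·5/19=180/19; d'=(20−2·8/19)/(180/19)=91/45
row 4: denom=12−3·19/60=221/20; d'=(-16−3·91/45)/(221/20)=-1324/663
back: M4=-1324/663
back: M3=91/45−19/60·-1324/663=1760/663
back: M2=8/19−5/19·1760/663=-184/663
back: M1=-8/5−1/5·-184/663=-1024/663
M: M0=0, M1=-1024/663, M2=-184/663, M3=1760/663, M4=-1324/663, M5=0
seg 0: a=1, c=M0/2=0, d=(M1−M0)/(6·3)=-512/5967, b=Δ0−h0·(2M0+M1)/6=318/221
seg 1: a=3, c=M1/2=-512/663, d=(M2−M1)/(6·2)=70/663, b=Δ1−h1·(2M1+M2)/6=-194/221
seg 2: a=-1, c=M2/2=-92/663, d=(M3−M2)/(6·2)=54/221, b=Δ2−h2·(2M2+M3)/6=-1790/663
seg 3: a=-5, c=M3/2=880/663, d=(M4−M3)/(6·3)=-514/1989, b=Δ3−h3·(2M3+M4)/6=-214/663
seg 4: a=-1, c=M4/2=-662/663, d=(M5−M4)/(6·3)=662/5967, b=Δ4−h4·(2M4+M5)/6=440/663
t_q=11/2 → seg 2, τ=1/2; S=-1+-1790/663·τ+-92/663·τ²+54/221·τ³=-2081/884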